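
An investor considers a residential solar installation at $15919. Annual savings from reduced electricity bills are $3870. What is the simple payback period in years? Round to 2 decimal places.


Simple payback period = initial cost / annual savings
Payback = 15919 / 3870
Payback = 4.11 years

4.11


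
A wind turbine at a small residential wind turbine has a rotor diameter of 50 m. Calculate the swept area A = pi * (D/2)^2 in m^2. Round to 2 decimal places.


Compute the rotor radius:
  r = D / 2 = 50 / 2 = 25.0 m
Calculate swept area:
  A = pi * r^2 = pi * 25.0^2
  A = 1963.50 m^2

1963.50


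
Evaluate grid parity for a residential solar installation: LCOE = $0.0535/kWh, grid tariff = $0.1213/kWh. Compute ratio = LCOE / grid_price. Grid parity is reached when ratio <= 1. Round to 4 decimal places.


Compare LCOE to grid price:
  LCOE = $0.0535/kWh, Grid price = $0.1213/kWh
  Ratio = LCOE / grid_price = 0.0535 / 0.1213 = 0.4411
  Grid parity achieved (ratio <= 1)? yes

0.4411


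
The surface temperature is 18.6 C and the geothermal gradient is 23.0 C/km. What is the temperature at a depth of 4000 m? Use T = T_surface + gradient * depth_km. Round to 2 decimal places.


Convert depth to km: 4000 / 1000 = 4.0 km
Temperature increase = gradient * depth_km = 23.0 * 4.0 = 92.0 C
Temperature at depth = T_surface + delta_T = 18.6 + 92.0
T = 110.60 C

110.60


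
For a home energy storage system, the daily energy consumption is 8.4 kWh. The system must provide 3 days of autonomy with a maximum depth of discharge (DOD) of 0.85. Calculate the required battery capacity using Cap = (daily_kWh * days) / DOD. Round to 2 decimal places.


Total energy needed = daily * days = 8.4 * 3 = 25.2 kWh
Account for depth of discharge:
  Cap = total_energy / DOD = 25.2 / 0.85
  Cap = 29.65 kWh

29.65


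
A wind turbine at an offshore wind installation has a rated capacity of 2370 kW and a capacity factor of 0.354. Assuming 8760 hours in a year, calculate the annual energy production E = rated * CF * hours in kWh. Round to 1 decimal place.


Annual energy = rated_kW * capacity_factor * hours_per_year
Given: P_rated = 2370 kW, CF = 0.354, hours = 8760
E = 2370 * 0.354 * 8760
E = 7349464.8 kWh

7349464.8


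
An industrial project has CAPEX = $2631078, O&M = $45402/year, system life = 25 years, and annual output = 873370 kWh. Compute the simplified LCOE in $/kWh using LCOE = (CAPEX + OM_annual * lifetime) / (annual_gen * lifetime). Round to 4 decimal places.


Total cost = CAPEX + OM * lifetime = 2631078 + 45402 * 25 = 2631078 + 1135050 = 3766128
Total generation = annual * lifetime = 873370 * 25 = 21834250 kWh
LCOE = 3766128 / 21834250
LCOE = 0.1725 $/kWh

0.1725


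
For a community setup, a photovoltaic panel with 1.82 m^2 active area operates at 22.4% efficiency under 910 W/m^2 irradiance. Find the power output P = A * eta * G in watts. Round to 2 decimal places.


Use the solar power formula P = A * eta * G.
Given: A = 1.82 m^2, eta = 0.224, G = 910 W/m^2
P = 1.82 * 0.224 * 910
P = 370.99 W

370.99


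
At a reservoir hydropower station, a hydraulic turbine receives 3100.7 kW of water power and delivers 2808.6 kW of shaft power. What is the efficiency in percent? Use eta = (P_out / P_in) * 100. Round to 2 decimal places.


Turbine efficiency = (output power / input power) * 100
eta = (2808.6 / 3100.7) * 100
eta = 90.58%

90.58


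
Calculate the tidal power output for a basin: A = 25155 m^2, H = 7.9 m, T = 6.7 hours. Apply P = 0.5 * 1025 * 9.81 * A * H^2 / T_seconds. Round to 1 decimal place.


Convert period to seconds: T = 6.7 * 3600 = 24120.0 s
H^2 = 7.9^2 = 62.41
P = 0.5 * rho * g * A * H^2 / T
P = 0.5 * 1025 * 9.81 * 25155 * 62.41 / 24120.0
P = 327238.3 W

327238.3


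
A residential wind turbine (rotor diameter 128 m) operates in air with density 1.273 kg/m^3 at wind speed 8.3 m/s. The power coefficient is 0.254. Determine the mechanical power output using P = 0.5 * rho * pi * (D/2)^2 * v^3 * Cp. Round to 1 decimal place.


Step 1 -- Compute swept area:
  A = pi * (D/2)^2 = pi * (128/2)^2 = 12867.96 m^2
Step 2 -- Apply wind power equation:
  P = 0.5 * rho * A * v^3 * Cp
  v^3 = 8.3^3 = 571.787
  P = 0.5 * 1.273 * 12867.96 * 571.787 * 0.254
  P = 1189532.3 W

1189532.3


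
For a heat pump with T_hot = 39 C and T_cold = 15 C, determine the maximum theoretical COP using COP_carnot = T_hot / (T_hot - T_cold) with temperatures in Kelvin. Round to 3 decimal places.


Convert to Kelvin:
  T_hot = 39 + 273.15 = 312.15 K
  T_cold = 15 + 273.15 = 288.15 K
Apply Carnot COP formula:
  COP = T_hot_K / (T_hot_K - T_cold_K) = 312.15 / 24.0
  COP = 13.006

13.006


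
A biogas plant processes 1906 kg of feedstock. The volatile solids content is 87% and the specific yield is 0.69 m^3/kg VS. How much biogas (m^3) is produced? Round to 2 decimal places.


Compute volatile solids:
  VS = mass * VS_fraction = 1906 * 0.87 = 1658.22 kg
Calculate biogas volume:
  Biogas = VS * specific_yield = 1658.22 * 0.69
  Biogas = 1144.17 m^3

1144.17


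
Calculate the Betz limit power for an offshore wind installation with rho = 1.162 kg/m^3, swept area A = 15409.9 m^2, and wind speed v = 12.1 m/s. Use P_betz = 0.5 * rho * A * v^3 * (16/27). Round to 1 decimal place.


The Betz coefficient Cp_max = 16/27 = 0.5926
v^3 = 12.1^3 = 1771.561
P_betz = 0.5 * rho * A * v^3 * Cp_max
P_betz = 0.5 * 1.162 * 15409.9 * 1771.561 * 0.5926
P_betz = 9399143.5 W

9399143.5


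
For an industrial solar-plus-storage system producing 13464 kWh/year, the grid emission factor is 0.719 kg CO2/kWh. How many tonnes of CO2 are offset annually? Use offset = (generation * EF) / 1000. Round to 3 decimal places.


CO2 offset in kg = generation * emission_factor
CO2 offset = 13464 * 0.719 = 9680.62 kg
Convert to tonnes:
  CO2 offset = 9680.62 / 1000 = 9.681 tonnes

9.681


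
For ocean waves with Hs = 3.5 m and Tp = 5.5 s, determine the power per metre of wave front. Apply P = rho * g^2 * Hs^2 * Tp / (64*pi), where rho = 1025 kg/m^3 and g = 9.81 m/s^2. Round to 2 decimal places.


Apply wave power formula:
  g^2 = 9.81^2 = 96.2361
  Hs^2 = 3.5^2 = 12.25
  Numerator = rho * g^2 * Hs^2 * Tp = 1025 * 96.2361 * 12.25 * 5.5 = 6646004.92
  Denominator = 64 * pi = 201.0619
  P = 6646004.92 / 201.0619 = 33054.52 W/m

33054.52


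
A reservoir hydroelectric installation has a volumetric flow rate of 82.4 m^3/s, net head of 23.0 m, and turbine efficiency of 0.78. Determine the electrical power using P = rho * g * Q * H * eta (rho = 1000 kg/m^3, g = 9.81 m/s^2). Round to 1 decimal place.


Apply the hydropower formula P = rho * g * Q * H * eta
rho * g = 1000 * 9.81 = 9810.0
P = 9810.0 * 82.4 * 23.0 * 0.78
P = 14501691.4 W

14501691.4


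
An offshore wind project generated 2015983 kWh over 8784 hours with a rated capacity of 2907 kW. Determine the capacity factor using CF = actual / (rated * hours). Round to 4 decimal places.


Capacity factor = actual output / maximum possible output
Maximum possible = rated * hours = 2907 * 8784 = 25535088 kWh
CF = 2015983 / 25535088
CF = 0.0789

0.0789


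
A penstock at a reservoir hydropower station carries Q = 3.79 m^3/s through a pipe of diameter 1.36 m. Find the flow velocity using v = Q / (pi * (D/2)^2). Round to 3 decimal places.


Compute pipe cross-sectional area:
  A = pi * (D/2)^2 = pi * (1.36/2)^2 = 1.4527 m^2
Calculate velocity:
  v = Q / A = 3.79 / 1.4527
  v = 2.609 m/s

2.609


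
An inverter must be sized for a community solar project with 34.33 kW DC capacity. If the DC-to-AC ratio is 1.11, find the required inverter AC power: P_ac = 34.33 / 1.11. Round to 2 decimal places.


The inverter AC capacity is determined by the DC/AC ratio.
Given: P_dc = 34.33 kW, DC/AC ratio = 1.11
P_ac = P_dc / ratio = 34.33 / 1.11
P_ac = 30.93 kW

30.93


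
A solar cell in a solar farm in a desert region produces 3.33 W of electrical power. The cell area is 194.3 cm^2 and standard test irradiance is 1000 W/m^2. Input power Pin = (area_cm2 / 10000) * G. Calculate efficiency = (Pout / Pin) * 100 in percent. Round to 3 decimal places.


First compute the input power:
  Pin = area_cm2 / 10000 * G = 194.3 / 10000 * 1000 = 19.43 W
Then compute efficiency:
  Efficiency = (Pout / Pin) * 100 = (3.33 / 19.43) * 100
  Efficiency = 17.138%

17.138


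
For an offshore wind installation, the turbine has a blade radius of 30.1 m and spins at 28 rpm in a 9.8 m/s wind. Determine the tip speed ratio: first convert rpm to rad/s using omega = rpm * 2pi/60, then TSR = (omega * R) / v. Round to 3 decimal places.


Convert rotational speed to rad/s:
  omega = 28 * 2 * pi / 60 = 2.9322 rad/s
Compute tip speed:
  v_tip = omega * R = 2.9322 * 30.1 = 88.258 m/s
Tip speed ratio:
  TSR = v_tip / v_wind = 88.258 / 9.8 = 9.006

9.006


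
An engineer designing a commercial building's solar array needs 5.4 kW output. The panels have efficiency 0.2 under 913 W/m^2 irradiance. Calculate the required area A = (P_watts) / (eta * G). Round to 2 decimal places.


Convert target power to watts: P = 5.4 * 1000 = 5400.0 W
Compute denominator: eta * G = 0.2 * 913 = 182.6
Required area A = P / (eta * G) = 5400.0 / 182.6
A = 29.57 m^2

29.57


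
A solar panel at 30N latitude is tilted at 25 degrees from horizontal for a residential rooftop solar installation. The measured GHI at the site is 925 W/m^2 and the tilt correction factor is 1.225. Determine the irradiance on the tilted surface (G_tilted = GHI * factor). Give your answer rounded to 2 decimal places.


Identify the given values:
  GHI = 925 W/m^2, tilt correction factor = 1.225
Apply the formula G_tilted = GHI * factor:
  G_tilted = 925 * 1.225
  G_tilted = 1133.13 W/m^2

1133.13


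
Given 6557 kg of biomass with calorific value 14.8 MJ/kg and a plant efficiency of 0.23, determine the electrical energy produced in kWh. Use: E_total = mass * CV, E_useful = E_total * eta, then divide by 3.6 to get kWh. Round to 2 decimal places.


Total energy = mass * CV = 6557 * 14.8 = 97043.6 MJ
Useful energy = total * eta = 97043.6 * 0.23 = 22320.03 MJ
Convert to kWh: 22320.03 / 3.6
Useful energy = 6200.01 kWh

6200.01


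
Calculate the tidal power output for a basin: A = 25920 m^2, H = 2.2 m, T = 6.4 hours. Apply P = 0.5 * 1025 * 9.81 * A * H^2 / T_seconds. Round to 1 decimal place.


Convert period to seconds: T = 6.4 * 3600 = 23040.0 s
H^2 = 2.2^2 = 4.84
P = 0.5 * rho * g * A * H^2 / T
P = 0.5 * 1025 * 9.81 * 25920 * 4.84 / 23040.0
P = 27375.4 W

27375.4


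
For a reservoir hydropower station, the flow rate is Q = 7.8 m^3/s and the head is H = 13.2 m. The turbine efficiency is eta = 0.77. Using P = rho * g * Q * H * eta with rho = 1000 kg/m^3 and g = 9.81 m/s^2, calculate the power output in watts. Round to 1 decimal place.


Apply the hydropower formula P = rho * g * Q * H * eta
rho * g = 1000 * 9.81 = 9810.0
P = 9810.0 * 7.8 * 13.2 * 0.77
P = 777729.0 W

777729.0


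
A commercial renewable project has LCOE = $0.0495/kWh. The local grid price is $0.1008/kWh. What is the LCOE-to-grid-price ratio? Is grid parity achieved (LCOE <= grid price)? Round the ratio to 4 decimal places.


Compare LCOE to grid price:
  LCOE = $0.0495/kWh, Grid price = $0.1008/kWh
  Ratio = LCOE / grid_price = 0.0495 / 0.1008 = 0.4911
  Grid parity achieved (ratio <= 1)? yes

0.4911


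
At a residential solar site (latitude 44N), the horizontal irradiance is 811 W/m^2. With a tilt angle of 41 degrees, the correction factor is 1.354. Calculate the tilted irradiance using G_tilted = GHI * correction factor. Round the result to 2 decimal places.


Identify the given values:
  GHI = 811 W/m^2, tilt correction factor = 1.354
Apply the formula G_tilted = GHI * factor:
  G_tilted = 811 * 1.354
  G_tilted = 1098.09 W/m^2

1098.09


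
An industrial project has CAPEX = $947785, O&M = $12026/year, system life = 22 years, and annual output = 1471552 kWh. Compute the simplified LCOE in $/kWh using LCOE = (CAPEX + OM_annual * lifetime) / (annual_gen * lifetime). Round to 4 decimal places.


Total cost = CAPEX + OM * lifetime = 947785 + 12026 * 22 = 947785 + 264572 = 1212357
Total generation = annual * lifetime = 1471552 * 22 = 32374144 kWh
LCOE = 1212357 / 32374144
LCOE = 0.0374 $/kWh

0.0374


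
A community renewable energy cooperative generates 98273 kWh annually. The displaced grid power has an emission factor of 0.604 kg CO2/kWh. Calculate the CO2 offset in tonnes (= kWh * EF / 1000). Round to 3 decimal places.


CO2 offset in kg = generation * emission_factor
CO2 offset = 98273 * 0.604 = 59356.89 kg
Convert to tonnes:
  CO2 offset = 59356.89 / 1000 = 59.357 tonnes

59.357


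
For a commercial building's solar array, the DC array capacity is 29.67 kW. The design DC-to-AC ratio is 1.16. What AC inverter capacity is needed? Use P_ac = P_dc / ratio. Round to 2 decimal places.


The inverter AC capacity is determined by the DC/AC ratio.
Given: P_dc = 29.67 kW, DC/AC ratio = 1.16
P_ac = P_dc / ratio = 29.67 / 1.16
P_ac = 25.58 kW

25.58


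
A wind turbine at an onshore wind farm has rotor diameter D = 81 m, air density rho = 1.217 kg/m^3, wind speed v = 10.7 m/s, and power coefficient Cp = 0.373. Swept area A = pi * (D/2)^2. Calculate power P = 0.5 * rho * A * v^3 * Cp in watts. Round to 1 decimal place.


Step 1 -- Compute swept area:
  A = pi * (D/2)^2 = pi * (81/2)^2 = 5153.0 m^2
Step 2 -- Apply wind power equation:
  P = 0.5 * rho * A * v^3 * Cp
  v^3 = 10.7^3 = 1225.043
  P = 0.5 * 1.217 * 5153.0 * 1225.043 * 0.373
  P = 1432783.8 W

1432783.8


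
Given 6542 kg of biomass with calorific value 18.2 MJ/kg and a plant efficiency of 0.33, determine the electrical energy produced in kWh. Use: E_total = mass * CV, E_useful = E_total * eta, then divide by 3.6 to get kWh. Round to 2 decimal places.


Total energy = mass * CV = 6542 * 18.2 = 119064.4 MJ
Useful energy = total * eta = 119064.4 * 0.33 = 39291.25 MJ
Convert to kWh: 39291.25 / 3.6
Useful energy = 10914.24 kWh

10914.24


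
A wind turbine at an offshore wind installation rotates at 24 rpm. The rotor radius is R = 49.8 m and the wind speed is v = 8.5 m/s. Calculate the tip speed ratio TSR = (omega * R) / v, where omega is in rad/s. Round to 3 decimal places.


Convert rotational speed to rad/s:
  omega = 24 * 2 * pi / 60 = 2.5133 rad/s
Compute tip speed:
  v_tip = omega * R = 2.5133 * 49.8 = 125.161 m/s
Tip speed ratio:
  TSR = v_tip / v_wind = 125.161 / 8.5 = 14.725

14.725


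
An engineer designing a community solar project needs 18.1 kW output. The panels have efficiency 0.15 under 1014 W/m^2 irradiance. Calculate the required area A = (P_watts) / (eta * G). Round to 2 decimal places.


Convert target power to watts: P = 18.1 * 1000 = 18100.0 W
Compute denominator: eta * G = 0.15 * 1014 = 152.1
Required area A = P / (eta * G) = 18100.0 / 152.1
A = 119.00 m^2

119.00


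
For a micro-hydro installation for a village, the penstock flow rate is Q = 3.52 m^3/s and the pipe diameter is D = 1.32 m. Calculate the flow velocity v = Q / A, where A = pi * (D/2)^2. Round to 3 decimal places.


Compute pipe cross-sectional area:
  A = pi * (D/2)^2 = pi * (1.32/2)^2 = 1.3685 m^2
Calculate velocity:
  v = Q / A = 3.52 / 1.3685
  v = 2.572 m/s

2.572


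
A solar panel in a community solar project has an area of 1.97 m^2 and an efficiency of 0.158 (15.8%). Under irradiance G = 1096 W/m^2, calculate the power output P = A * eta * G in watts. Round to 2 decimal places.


Use the solar power formula P = A * eta * G.
Given: A = 1.97 m^2, eta = 0.158, G = 1096 W/m^2
P = 1.97 * 0.158 * 1096
P = 341.14 W

341.14


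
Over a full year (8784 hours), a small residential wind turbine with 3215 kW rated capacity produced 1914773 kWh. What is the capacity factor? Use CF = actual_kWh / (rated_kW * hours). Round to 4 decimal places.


Capacity factor = actual output / maximum possible output
Maximum possible = rated * hours = 3215 * 8784 = 28240560 kWh
CF = 1914773 / 28240560
CF = 0.0678

0.0678


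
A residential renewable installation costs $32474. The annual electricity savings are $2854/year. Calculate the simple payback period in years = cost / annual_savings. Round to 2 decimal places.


Simple payback period = initial cost / annual savings
Payback = 32474 / 2854
Payback = 11.38 years

11.38


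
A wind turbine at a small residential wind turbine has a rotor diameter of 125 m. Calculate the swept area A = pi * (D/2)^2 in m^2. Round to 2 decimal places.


Compute the rotor radius:
  r = D / 2 = 125 / 2 = 62.5 m
Calculate swept area:
  A = pi * r^2 = pi * 62.5^2
  A = 12271.85 m^2

12271.85


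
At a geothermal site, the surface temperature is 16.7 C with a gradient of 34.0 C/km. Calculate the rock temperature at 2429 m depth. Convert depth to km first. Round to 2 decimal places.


Convert depth to km: 2429 / 1000 = 2.429 km
Temperature increase = gradient * depth_km = 34.0 * 2.429 = 82.59 C
Temperature at depth = T_surface + delta_T = 16.7 + 82.59
T = 99.29 C

99.29


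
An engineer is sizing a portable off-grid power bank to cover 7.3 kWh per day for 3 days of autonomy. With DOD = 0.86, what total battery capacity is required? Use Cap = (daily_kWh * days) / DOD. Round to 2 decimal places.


Total energy needed = daily * days = 7.3 * 3 = 21.9 kWh
Account for depth of discharge:
  Cap = total_energy / DOD = 21.9 / 0.86
  Cap = 25.47 kWh

25.47


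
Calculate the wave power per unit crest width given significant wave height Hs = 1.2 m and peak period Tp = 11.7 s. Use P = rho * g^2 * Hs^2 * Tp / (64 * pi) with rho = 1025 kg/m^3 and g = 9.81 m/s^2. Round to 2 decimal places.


Apply wave power formula:
  g^2 = 9.81^2 = 96.2361
  Hs^2 = 1.2^2 = 1.44
  Numerator = rho * g^2 * Hs^2 * Tp = 1025 * 96.2361 * 1.44 * 11.7 = 1661920.46
  Denominator = 64 * pi = 201.0619
  P = 1661920.46 / 201.0619 = 8265.71 W/m

8265.71


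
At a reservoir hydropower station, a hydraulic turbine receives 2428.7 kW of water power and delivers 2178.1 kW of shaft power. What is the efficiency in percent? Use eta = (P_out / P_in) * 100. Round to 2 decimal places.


Turbine efficiency = (output power / input power) * 100
eta = (2178.1 / 2428.7) * 100
eta = 89.68%

89.68


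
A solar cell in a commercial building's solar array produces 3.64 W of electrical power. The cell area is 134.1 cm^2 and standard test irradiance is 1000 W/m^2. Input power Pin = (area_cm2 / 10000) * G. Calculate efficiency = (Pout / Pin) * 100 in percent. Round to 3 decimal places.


First compute the input power:
  Pin = area_cm2 / 10000 * G = 134.1 / 10000 * 1000 = 13.41 W
Then compute efficiency:
  Efficiency = (Pout / Pin) * 100 = (3.64 / 13.41) * 100
  Efficiency = 27.144%

27.144


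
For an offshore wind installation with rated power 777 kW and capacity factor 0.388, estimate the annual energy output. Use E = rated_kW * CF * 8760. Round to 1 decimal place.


Annual energy = rated_kW * capacity_factor * hours_per_year
Given: P_rated = 777 kW, CF = 0.388, hours = 8760
E = 777 * 0.388 * 8760
E = 2640929.8 kWh

2640929.8


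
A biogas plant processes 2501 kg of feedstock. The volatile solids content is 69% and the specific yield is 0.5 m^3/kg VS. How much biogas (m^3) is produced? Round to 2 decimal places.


Compute volatile solids:
  VS = mass * VS_fraction = 2501 * 0.69 = 1725.69 kg
Calculate biogas volume:
  Biogas = VS * specific_yield = 1725.69 * 0.5
  Biogas = 862.85 m^3

862.85


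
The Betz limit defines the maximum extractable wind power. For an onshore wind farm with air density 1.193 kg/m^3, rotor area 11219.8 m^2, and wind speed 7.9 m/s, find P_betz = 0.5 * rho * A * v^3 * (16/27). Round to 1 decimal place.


The Betz coefficient Cp_max = 16/27 = 0.5926
v^3 = 7.9^3 = 493.039
P_betz = 0.5 * rho * A * v^3 * Cp_max
P_betz = 0.5 * 1.193 * 11219.8 * 493.039 * 0.5926
P_betz = 1955388.5 W

1955388.5


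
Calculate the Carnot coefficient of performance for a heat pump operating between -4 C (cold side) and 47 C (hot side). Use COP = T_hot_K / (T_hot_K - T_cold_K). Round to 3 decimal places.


Convert to Kelvin:
  T_hot = 47 + 273.15 = 320.15 K
  T_cold = -4 + 273.15 = 269.15 K
Apply Carnot COP formula:
  COP = T_hot_K / (T_hot_K - T_cold_K) = 320.15 / 51.0
  COP = 6.277

6.277


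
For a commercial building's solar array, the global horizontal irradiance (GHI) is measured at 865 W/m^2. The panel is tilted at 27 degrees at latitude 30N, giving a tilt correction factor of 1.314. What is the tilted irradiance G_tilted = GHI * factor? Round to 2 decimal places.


Identify the given values:
  GHI = 865 W/m^2, tilt correction factor = 1.314
Apply the formula G_tilted = GHI * factor:
  G_tilted = 865 * 1.314
  G_tilted = 1136.61 W/m^2

1136.61


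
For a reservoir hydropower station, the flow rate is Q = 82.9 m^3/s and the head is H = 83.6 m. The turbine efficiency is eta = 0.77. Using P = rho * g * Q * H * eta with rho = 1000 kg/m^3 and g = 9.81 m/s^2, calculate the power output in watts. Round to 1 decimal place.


Apply the hydropower formula P = rho * g * Q * H * eta
rho * g = 1000 * 9.81 = 9810.0
P = 9810.0 * 82.9 * 83.6 * 0.77
P = 52350464.6 W

52350464.6


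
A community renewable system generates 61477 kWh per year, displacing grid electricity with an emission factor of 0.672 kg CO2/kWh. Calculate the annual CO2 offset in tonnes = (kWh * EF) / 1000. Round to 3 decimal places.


CO2 offset in kg = generation * emission_factor
CO2 offset = 61477 * 0.672 = 41312.54 kg
Convert to tonnes:
  CO2 offset = 41312.54 / 1000 = 41.313 tonnes

41.313


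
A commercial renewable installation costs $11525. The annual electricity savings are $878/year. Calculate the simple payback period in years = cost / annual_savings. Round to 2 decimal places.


Simple payback period = initial cost / annual savings
Payback = 11525 / 878
Payback = 13.13 years

13.13


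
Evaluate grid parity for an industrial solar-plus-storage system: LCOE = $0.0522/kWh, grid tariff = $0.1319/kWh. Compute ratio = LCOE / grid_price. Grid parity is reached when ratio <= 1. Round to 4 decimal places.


Compare LCOE to grid price:
  LCOE = $0.0522/kWh, Grid price = $0.1319/kWh
  Ratio = LCOE / grid_price = 0.0522 / 0.1319 = 0.3958
  Grid parity achieved (ratio <= 1)? yes

0.3958


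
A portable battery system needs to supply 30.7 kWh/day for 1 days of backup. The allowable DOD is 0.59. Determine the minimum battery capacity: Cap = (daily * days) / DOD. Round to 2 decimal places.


Total energy needed = daily * days = 30.7 * 1 = 30.7 kWh
Account for depth of discharge:
  Cap = total_energy / DOD = 30.7 / 0.59
  Cap = 52.03 kWh

52.03


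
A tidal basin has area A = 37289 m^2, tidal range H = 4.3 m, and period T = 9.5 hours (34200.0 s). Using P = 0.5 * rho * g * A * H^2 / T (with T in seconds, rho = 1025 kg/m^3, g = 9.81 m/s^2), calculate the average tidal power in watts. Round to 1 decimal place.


Convert period to seconds: T = 9.5 * 3600 = 34200.0 s
H^2 = 4.3^2 = 18.49
P = 0.5 * rho * g * A * H^2 / T
P = 0.5 * 1025 * 9.81 * 37289 * 18.49 / 34200.0
P = 101357.2 W

101357.2


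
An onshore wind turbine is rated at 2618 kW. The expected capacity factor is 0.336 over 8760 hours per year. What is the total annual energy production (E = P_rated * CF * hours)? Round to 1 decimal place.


Annual energy = rated_kW * capacity_factor * hours_per_year
Given: P_rated = 2618 kW, CF = 0.336, hours = 8760
E = 2618 * 0.336 * 8760
E = 7705716.5 kWh

7705716.5


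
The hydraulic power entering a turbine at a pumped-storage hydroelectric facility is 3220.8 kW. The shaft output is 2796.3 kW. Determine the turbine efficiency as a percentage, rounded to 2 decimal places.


Turbine efficiency = (output power / input power) * 100
eta = (2796.3 / 3220.8) * 100
eta = 86.82%

86.82


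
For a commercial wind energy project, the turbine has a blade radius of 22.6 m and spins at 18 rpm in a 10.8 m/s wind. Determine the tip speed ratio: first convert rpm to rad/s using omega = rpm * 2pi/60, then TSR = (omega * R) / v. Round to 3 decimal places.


Convert rotational speed to rad/s:
  omega = 18 * 2 * pi / 60 = 1.885 rad/s
Compute tip speed:
  v_tip = omega * R = 1.885 * 22.6 = 42.6 m/s
Tip speed ratio:
  TSR = v_tip / v_wind = 42.6 / 10.8 = 3.944

3.944


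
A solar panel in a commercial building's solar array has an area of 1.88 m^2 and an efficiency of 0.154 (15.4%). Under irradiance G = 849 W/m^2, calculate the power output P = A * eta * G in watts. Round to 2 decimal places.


Use the solar power formula P = A * eta * G.
Given: A = 1.88 m^2, eta = 0.154, G = 849 W/m^2
P = 1.88 * 0.154 * 849
P = 245.80 W

245.80


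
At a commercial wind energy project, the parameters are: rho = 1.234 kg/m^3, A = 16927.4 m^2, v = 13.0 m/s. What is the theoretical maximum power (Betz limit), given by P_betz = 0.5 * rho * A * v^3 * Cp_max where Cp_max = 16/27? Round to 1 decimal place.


The Betz coefficient Cp_max = 16/27 = 0.5926
v^3 = 13.0^3 = 2197.0
P_betz = 0.5 * rho * A * v^3 * Cp_max
P_betz = 0.5 * 1.234 * 16927.4 * 2197.0 * 0.5926
P_betz = 13597582.3 W

13597582.3


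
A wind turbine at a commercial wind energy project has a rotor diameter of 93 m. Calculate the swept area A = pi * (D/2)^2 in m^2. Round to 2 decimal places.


Compute the rotor radius:
  r = D / 2 = 93 / 2 = 46.5 m
Calculate swept area:
  A = pi * r^2 = pi * 46.5^2
  A = 6792.91 m^2

6792.91


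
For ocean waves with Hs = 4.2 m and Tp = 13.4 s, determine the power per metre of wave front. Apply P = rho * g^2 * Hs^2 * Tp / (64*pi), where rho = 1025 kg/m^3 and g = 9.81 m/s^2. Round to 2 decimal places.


Apply wave power formula:
  g^2 = 9.81^2 = 96.2361
  Hs^2 = 4.2^2 = 17.64
  Numerator = rho * g^2 * Hs^2 * Tp = 1025 * 96.2361 * 17.64 * 13.4 = 23316601.98
  Denominator = 64 * pi = 201.0619
  P = 23316601.98 / 201.0619 = 115967.26 W/m

115967.26


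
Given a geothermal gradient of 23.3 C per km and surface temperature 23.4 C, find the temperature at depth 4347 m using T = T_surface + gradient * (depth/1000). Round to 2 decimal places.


Convert depth to km: 4347 / 1000 = 4.347 km
Temperature increase = gradient * depth_km = 23.3 * 4.347 = 101.29 C
Temperature at depth = T_surface + delta_T = 23.4 + 101.29
T = 124.69 C

124.69


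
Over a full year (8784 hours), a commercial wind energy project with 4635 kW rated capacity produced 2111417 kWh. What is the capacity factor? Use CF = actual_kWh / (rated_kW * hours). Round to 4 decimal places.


Capacity factor = actual output / maximum possible output
Maximum possible = rated * hours = 4635 * 8784 = 40713840 kWh
CF = 2111417 / 40713840
CF = 0.0519

0.0519


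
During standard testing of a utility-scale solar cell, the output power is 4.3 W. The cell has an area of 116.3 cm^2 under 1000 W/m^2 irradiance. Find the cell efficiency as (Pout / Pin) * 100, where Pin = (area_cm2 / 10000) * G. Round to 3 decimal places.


First compute the input power:
  Pin = area_cm2 / 10000 * G = 116.3 / 10000 * 1000 = 11.63 W
Then compute efficiency:
  Efficiency = (Pout / Pin) * 100 = (4.3 / 11.63) * 100
  Efficiency = 36.973%

36.973


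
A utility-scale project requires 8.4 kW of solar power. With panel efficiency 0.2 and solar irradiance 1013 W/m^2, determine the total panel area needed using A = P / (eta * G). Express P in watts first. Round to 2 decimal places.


Convert target power to watts: P = 8.4 * 1000 = 8400.0 W
Compute denominator: eta * G = 0.2 * 1013 = 202.6
Required area A = P / (eta * G) = 8400.0 / 202.6
A = 41.46 m^2

41.46


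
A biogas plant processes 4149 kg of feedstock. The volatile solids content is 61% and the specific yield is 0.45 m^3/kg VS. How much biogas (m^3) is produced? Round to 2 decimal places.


Compute volatile solids:
  VS = mass * VS_fraction = 4149 * 0.61 = 2530.89 kg
Calculate biogas volume:
  Biogas = VS * specific_yield = 2530.89 * 0.45
  Biogas = 1138.90 m^3

1138.90


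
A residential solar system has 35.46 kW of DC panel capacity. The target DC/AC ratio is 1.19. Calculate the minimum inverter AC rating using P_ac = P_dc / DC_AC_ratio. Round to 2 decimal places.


The inverter AC capacity is determined by the DC/AC ratio.
Given: P_dc = 35.46 kW, DC/AC ratio = 1.19
P_ac = P_dc / ratio = 35.46 / 1.19
P_ac = 29.80 kW

29.80


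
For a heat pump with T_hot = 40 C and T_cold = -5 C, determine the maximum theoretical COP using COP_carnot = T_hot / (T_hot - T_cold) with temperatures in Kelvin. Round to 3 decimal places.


Convert to Kelvin:
  T_hot = 40 + 273.15 = 313.15 K
  T_cold = -5 + 273.15 = 268.15 K
Apply Carnot COP formula:
  COP = T_hot_K / (T_hot_K - T_cold_K) = 313.15 / 45.0
  COP = 6.959

6.959


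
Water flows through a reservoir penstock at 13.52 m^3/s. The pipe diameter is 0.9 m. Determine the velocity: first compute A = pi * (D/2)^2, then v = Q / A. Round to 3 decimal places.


Compute pipe cross-sectional area:
  A = pi * (D/2)^2 = pi * (0.9/2)^2 = 0.6362 m^2
Calculate velocity:
  v = Q / A = 13.52 / 0.6362
  v = 21.252 m/s

21.252


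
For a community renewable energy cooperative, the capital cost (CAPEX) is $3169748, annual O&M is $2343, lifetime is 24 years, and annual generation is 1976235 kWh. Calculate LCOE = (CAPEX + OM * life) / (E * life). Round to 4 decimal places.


Total cost = CAPEX + OM * lifetime = 3169748 + 2343 * 24 = 3169748 + 56232 = 3225980
Total generation = annual * lifetime = 1976235 * 24 = 47429640 kWh
LCOE = 3225980 / 47429640
LCOE = 0.0680 $/kWh

0.0680


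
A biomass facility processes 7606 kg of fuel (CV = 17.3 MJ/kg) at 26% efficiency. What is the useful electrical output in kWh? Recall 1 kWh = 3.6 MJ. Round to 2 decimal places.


Total energy = mass * CV = 7606 * 17.3 = 131583.8 MJ
Useful energy = total * eta = 131583.8 * 0.26 = 34211.79 MJ
Convert to kWh: 34211.79 / 3.6
Useful energy = 9503.27 kWh

9503.27


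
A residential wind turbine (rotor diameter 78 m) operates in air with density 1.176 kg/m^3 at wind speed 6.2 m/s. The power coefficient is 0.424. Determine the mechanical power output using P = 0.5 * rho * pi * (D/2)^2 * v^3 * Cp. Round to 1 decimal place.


Step 1 -- Compute swept area:
  A = pi * (D/2)^2 = pi * (78/2)^2 = 4778.36 m^2
Step 2 -- Apply wind power equation:
  P = 0.5 * rho * A * v^3 * Cp
  v^3 = 6.2^3 = 238.328
  P = 0.5 * 1.176 * 4778.36 * 238.328 * 0.424
  P = 283920.9 W

283920.9


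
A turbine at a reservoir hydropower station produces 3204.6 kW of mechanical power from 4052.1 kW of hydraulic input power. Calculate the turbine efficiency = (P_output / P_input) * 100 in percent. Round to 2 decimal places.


Turbine efficiency = (output power / input power) * 100
eta = (3204.6 / 4052.1) * 100
eta = 79.08%

79.08


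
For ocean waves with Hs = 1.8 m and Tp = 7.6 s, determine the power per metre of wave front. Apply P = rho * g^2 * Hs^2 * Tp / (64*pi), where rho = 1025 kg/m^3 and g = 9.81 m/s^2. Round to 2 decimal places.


Apply wave power formula:
  g^2 = 9.81^2 = 96.2361
  Hs^2 = 1.8^2 = 3.24
  Numerator = rho * g^2 * Hs^2 * Tp = 1025 * 96.2361 * 3.24 * 7.6 = 2428960.67
  Denominator = 64 * pi = 201.0619
  P = 2428960.67 / 201.0619 = 12080.66 W/m

12080.66


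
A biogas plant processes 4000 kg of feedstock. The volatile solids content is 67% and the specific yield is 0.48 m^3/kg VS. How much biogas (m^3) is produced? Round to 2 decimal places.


Compute volatile solids:
  VS = mass * VS_fraction = 4000 * 0.67 = 2680.0 kg
Calculate biogas volume:
  Biogas = VS * specific_yield = 2680.0 * 0.48
  Biogas = 1286.40 m^3

1286.40


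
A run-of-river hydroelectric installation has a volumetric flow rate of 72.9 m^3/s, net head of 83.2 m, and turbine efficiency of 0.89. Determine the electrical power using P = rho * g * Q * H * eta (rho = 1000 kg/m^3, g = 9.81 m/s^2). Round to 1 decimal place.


Apply the hydropower formula P = rho * g * Q * H * eta
rho * g = 1000 * 9.81 = 9810.0
P = 9810.0 * 72.9 * 83.2 * 0.89
P = 52955353.2 W

52955353.2


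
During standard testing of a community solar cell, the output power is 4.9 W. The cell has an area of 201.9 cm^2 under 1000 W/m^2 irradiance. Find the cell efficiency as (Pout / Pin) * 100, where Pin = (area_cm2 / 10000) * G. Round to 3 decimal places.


First compute the input power:
  Pin = area_cm2 / 10000 * G = 201.9 / 10000 * 1000 = 20.19 W
Then compute efficiency:
  Efficiency = (Pout / Pin) * 100 = (4.9 / 20.19) * 100
  Efficiency = 24.269%

24.269


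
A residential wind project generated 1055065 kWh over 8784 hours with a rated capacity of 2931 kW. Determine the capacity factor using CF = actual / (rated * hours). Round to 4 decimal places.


Capacity factor = actual output / maximum possible output
Maximum possible = rated * hours = 2931 * 8784 = 25745904 kWh
CF = 1055065 / 25745904
CF = 0.0410

0.0410


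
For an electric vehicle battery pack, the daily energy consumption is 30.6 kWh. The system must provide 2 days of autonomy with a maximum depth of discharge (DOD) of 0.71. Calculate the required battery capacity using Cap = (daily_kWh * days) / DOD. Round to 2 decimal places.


Total energy needed = daily * days = 30.6 * 2 = 61.2 kWh
Account for depth of discharge:
  Cap = total_energy / DOD = 61.2 / 0.71
  Cap = 86.20 kWh

86.20


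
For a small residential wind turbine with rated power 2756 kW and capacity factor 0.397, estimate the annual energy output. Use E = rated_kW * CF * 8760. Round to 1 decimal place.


Annual energy = rated_kW * capacity_factor * hours_per_year
Given: P_rated = 2756 kW, CF = 0.397, hours = 8760
E = 2756 * 0.397 * 8760
E = 9584596.3 kWh

9584596.3


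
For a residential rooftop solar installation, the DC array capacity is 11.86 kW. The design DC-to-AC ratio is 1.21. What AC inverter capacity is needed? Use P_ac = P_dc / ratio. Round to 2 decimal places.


The inverter AC capacity is determined by the DC/AC ratio.
Given: P_dc = 11.86 kW, DC/AC ratio = 1.21
P_ac = P_dc / ratio = 11.86 / 1.21
P_ac = 9.80 kW

9.80


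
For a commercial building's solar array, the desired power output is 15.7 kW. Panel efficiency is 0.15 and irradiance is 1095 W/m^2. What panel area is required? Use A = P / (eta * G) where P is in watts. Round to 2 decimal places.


Convert target power to watts: P = 15.7 * 1000 = 15700.0 W
Compute denominator: eta * G = 0.15 * 1095 = 164.25
Required area A = P / (eta * G) = 15700.0 / 164.25
A = 95.59 m^2

95.59


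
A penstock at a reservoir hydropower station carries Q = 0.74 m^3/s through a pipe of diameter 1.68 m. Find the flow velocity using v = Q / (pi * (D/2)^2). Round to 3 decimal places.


Compute pipe cross-sectional area:
  A = pi * (D/2)^2 = pi * (1.68/2)^2 = 2.2167 m^2
Calculate velocity:
  v = Q / A = 0.74 / 2.2167
  v = 0.334 m/s

0.334


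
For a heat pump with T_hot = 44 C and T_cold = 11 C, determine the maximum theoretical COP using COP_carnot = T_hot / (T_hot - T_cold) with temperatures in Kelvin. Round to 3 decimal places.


Convert to Kelvin:
  T_hot = 44 + 273.15 = 317.15 K
  T_cold = 11 + 273.15 = 284.15 K
Apply Carnot COP formula:
  COP = T_hot_K / (T_hot_K - T_cold_K) = 317.15 / 33.0
  COP = 9.611

9.611


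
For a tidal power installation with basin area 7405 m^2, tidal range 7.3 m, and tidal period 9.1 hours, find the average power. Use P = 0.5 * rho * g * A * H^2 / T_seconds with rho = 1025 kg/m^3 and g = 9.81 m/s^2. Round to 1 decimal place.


Convert period to seconds: T = 9.1 * 3600 = 32760.0 s
H^2 = 7.3^2 = 53.29
P = 0.5 * rho * g * A * H^2 / T
P = 0.5 * 1025 * 9.81 * 7405 * 53.29 / 32760.0
P = 60560.5 W

60560.5


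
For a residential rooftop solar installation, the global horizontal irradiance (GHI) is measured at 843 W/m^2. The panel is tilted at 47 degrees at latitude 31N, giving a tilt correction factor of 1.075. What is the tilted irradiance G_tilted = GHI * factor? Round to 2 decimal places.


Identify the given values:
  GHI = 843 W/m^2, tilt correction factor = 1.075
Apply the formula G_tilted = GHI * factor:
  G_tilted = 843 * 1.075
  G_tilted = 906.23 W/m^2

906.23


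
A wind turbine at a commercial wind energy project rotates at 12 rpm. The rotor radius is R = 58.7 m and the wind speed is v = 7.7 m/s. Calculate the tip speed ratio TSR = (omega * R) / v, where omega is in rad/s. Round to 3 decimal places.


Convert rotational speed to rad/s:
  omega = 12 * 2 * pi / 60 = 1.2566 rad/s
Compute tip speed:
  v_tip = omega * R = 1.2566 * 58.7 = 73.765 m/s
Tip speed ratio:
  TSR = v_tip / v_wind = 73.765 / 7.7 = 9.580

9.580


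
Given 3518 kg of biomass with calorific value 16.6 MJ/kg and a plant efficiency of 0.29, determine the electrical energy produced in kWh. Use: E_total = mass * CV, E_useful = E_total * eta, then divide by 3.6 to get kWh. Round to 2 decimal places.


Total energy = mass * CV = 3518 * 16.6 = 58398.8 MJ
Useful energy = total * eta = 58398.8 * 0.29 = 16935.65 MJ
Convert to kWh: 16935.65 / 3.6
Useful energy = 4704.35 kWh

4704.35


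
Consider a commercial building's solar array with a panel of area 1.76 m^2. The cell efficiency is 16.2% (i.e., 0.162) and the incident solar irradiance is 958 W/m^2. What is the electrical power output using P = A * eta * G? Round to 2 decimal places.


Use the solar power formula P = A * eta * G.
Given: A = 1.76 m^2, eta = 0.162, G = 958 W/m^2
P = 1.76 * 0.162 * 958
P = 273.14 W

273.14


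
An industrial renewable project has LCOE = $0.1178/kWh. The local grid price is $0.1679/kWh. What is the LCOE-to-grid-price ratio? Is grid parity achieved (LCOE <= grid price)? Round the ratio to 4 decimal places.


Compare LCOE to grid price:
  LCOE = $0.1178/kWh, Grid price = $0.1679/kWh
  Ratio = LCOE / grid_price = 0.1178 / 0.1679 = 0.7016
  Grid parity achieved (ratio <= 1)? yes

0.7016


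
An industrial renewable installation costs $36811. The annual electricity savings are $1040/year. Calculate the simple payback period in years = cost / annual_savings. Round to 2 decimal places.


Simple payback period = initial cost / annual savings
Payback = 36811 / 1040
Payback = 35.40 years

35.40


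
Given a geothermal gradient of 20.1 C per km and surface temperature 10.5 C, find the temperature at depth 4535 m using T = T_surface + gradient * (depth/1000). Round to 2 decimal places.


Convert depth to km: 4535 / 1000 = 4.535 km
Temperature increase = gradient * depth_km = 20.1 * 4.535 = 91.15 C
Temperature at depth = T_surface + delta_T = 10.5 + 91.15
T = 101.65 C

101.65


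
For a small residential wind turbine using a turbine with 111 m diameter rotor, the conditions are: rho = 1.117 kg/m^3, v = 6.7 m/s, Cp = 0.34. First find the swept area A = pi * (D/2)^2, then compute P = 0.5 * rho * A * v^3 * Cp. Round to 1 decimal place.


Step 1 -- Compute swept area:
  A = pi * (D/2)^2 = pi * (111/2)^2 = 9676.89 m^2
Step 2 -- Apply wind power equation:
  P = 0.5 * rho * A * v^3 * Cp
  v^3 = 6.7^3 = 300.763
  P = 0.5 * 1.117 * 9676.89 * 300.763 * 0.34
  P = 552665.5 W

552665.5


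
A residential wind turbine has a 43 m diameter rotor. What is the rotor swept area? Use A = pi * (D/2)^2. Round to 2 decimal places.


Compute the rotor radius:
  r = D / 2 = 43 / 2 = 21.5 m
Calculate swept area:
  A = pi * r^2 = pi * 21.5^2
  A = 1452.20 m^2

1452.20


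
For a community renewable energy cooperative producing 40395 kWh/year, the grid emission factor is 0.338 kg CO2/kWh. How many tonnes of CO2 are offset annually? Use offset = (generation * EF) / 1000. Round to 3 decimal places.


CO2 offset in kg = generation * emission_factor
CO2 offset = 40395 * 0.338 = 13653.51 kg
Convert to tonnes:
  CO2 offset = 13653.51 / 1000 = 13.654 tonnes

13.654


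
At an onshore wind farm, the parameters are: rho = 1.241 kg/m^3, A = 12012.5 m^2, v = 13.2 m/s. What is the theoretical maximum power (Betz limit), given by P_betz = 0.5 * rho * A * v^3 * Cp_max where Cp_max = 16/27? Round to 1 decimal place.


The Betz coefficient Cp_max = 16/27 = 0.5926
v^3 = 13.2^3 = 2299.968
P_betz = 0.5 * rho * A * v^3 * Cp_max
P_betz = 0.5 * 1.241 * 12012.5 * 2299.968 * 0.5926
P_betz = 10159052.4 W

10159052.4
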